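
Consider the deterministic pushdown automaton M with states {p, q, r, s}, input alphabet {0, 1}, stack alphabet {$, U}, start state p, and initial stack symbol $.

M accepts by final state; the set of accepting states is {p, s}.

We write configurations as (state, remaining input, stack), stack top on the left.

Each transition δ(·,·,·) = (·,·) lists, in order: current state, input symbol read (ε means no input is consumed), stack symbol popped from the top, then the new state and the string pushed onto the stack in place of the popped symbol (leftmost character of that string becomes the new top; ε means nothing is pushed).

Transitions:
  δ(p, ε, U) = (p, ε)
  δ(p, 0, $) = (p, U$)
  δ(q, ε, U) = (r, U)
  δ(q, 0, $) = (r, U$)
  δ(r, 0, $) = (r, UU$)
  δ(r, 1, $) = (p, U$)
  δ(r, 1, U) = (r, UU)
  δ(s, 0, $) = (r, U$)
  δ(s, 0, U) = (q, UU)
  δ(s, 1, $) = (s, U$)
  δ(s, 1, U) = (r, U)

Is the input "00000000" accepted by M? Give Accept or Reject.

(p, 00000000, $)
  read 0, top $: go to p, push U$ → (p, 0000000, U$)
  ε-move, top U: go to p, push ε → (p, 0000000, $)
  read 0, top $: go to p, push U$ → (p, 000000, U$)
  ε-move, top U: go to p, push ε → (p, 000000, $)
  read 0, top $: go to p, push U$ → (p, 00000, U$)
  ε-move, top U: go to p, push ε → (p, 00000, $)
  read 0, top $: go to p, push U$ → (p, 0000, U$)
  ε-move, top U: go to p, push ε → (p, 0000, $)
  read 0, top $: go to p, push U$ → (p, 000, U$)
  ε-move, top U: go to p, push ε → (p, 000, $)
  read 0, top $: go to p, push U$ → (p, 00, U$)
  ε-move, top U: go to p, push ε → (p, 00, $)
  read 0, top $: go to p, push U$ → (p, 0, U$)
  ε-move, top U: go to p, push ε → (p, 0, $)
  read 0, top $: go to p, push U$ → (p, ε, U$)
All input consumed; state p ∈ F.

Accept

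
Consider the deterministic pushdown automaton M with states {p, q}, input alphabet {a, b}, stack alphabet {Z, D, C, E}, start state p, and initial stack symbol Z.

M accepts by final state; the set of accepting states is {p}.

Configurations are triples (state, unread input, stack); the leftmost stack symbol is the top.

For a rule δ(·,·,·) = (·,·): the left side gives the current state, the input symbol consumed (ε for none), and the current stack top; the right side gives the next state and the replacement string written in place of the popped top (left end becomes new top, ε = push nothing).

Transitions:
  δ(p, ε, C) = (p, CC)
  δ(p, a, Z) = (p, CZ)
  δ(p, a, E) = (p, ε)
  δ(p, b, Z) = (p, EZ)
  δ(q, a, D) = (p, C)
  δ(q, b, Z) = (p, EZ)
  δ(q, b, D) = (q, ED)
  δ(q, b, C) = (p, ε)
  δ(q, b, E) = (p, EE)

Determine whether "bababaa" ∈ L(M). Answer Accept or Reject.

Accept

(p, bababaa, Z) ⊢ (p, ababaa, EZ) ⊢ (p, babaa, Z) ⊢ (p, abaa, EZ) ⊢ (p, baa, Z) ⊢ (p, aa, EZ) ⊢ (p, a, Z) ⊢ (p, ε, CZ)
All input consumed; state p ∈ F.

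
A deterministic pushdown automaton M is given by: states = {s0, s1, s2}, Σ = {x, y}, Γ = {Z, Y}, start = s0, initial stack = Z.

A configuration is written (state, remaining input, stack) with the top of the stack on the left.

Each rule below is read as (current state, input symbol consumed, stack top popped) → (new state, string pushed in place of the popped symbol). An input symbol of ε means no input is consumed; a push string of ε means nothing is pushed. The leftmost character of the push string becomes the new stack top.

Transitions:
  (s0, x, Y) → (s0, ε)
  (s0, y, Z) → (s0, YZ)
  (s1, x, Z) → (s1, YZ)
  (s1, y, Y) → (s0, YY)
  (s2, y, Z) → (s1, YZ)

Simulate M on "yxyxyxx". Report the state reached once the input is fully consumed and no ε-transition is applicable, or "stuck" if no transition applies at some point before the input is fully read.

stuck

(s0, yxyxyxx, Z)
  read y, top Z: go to s0, push YZ → (s0, xyxyxx, YZ)
  read x, top Y: go to s0, push ε → (s0, yxyxx, Z)
  read y, top Z: go to s0, push YZ → (s0, xyxx, YZ)
  read x, top Y: go to s0, push ε → (s0, yxx, Z)
  read y, top Z: go to s0, push YZ → (s0, xx, YZ)
  read x, top Y: go to s0, push ε → (s0, x, Z)
No transition for (s0, x, top Z); M blocks with input x remaining.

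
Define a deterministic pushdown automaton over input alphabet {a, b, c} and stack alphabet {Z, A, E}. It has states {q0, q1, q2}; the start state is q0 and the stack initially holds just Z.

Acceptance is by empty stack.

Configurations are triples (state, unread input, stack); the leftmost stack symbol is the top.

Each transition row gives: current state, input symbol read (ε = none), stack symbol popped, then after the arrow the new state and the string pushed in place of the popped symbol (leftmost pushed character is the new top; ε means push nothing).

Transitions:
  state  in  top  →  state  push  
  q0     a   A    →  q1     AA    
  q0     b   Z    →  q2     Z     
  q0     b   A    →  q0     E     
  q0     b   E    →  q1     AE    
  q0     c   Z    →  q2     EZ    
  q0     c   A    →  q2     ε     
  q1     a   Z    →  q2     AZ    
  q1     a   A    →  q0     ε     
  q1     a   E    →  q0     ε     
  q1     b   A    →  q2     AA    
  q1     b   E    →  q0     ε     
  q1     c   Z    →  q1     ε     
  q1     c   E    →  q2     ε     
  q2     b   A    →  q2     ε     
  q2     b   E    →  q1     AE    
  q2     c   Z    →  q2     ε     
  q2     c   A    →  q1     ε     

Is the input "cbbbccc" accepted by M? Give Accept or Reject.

Accept

(q0, cbbbccc, Z) ⊢ (q2, bbbccc, EZ) ⊢ (q1, bbccc, AEZ) ⊢ (q2, bccc, AAEZ) ⊢ (q2, ccc, AEZ) ⊢ (q1, cc, EZ) ⊢ (q2, c, Z) ⊢ (q2, ε, ε)
All input consumed and the stack is empty.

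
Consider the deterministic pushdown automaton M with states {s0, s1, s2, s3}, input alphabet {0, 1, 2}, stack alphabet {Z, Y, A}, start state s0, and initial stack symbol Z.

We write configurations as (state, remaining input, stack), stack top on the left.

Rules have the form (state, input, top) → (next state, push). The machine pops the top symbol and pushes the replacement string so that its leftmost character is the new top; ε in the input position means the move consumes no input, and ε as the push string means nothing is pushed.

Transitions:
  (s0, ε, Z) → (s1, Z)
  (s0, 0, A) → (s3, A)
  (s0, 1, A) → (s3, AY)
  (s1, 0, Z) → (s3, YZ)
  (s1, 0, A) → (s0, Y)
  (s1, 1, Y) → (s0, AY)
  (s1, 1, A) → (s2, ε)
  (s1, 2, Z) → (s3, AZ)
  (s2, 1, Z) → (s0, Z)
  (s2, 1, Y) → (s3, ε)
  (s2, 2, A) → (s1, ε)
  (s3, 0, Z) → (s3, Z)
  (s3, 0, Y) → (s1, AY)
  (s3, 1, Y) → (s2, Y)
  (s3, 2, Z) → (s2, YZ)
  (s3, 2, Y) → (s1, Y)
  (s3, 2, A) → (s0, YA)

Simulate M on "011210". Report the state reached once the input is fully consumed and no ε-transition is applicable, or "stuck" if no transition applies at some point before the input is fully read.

(s0, 011210, Z) ⊢ (s1, 011210, Z) ⊢ (s3, 11210, YZ) ⊢ (s2, 1210, YZ) ⊢ (s3, 210, Z) ⊢ (s2, 10, YZ) ⊢ (s3, 0, Z) ⊢ (s3, ε, Z)
All input consumed; M is in state s3.

s3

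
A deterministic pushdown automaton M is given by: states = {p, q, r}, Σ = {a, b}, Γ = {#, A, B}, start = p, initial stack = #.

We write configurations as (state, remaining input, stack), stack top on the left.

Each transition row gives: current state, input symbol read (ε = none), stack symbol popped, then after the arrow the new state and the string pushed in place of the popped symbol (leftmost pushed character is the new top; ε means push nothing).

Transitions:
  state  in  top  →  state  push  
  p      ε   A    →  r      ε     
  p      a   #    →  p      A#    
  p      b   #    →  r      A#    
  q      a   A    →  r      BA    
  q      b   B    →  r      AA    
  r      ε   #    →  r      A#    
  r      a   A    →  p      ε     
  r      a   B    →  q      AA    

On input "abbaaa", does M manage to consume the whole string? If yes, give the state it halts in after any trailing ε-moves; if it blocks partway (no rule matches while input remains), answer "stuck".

(p, abbaaa, #)
  read a, top #: go to p, push A# → (p, bbaaa, A#)
  ε-move, top A: go to r, push ε → (r, bbaaa, #)
  ε-move, top #: go to r, push A# → (r, bbaaa, A#)
No transition for (r, b, top A); M blocks with input bbaaa remaining.

stuck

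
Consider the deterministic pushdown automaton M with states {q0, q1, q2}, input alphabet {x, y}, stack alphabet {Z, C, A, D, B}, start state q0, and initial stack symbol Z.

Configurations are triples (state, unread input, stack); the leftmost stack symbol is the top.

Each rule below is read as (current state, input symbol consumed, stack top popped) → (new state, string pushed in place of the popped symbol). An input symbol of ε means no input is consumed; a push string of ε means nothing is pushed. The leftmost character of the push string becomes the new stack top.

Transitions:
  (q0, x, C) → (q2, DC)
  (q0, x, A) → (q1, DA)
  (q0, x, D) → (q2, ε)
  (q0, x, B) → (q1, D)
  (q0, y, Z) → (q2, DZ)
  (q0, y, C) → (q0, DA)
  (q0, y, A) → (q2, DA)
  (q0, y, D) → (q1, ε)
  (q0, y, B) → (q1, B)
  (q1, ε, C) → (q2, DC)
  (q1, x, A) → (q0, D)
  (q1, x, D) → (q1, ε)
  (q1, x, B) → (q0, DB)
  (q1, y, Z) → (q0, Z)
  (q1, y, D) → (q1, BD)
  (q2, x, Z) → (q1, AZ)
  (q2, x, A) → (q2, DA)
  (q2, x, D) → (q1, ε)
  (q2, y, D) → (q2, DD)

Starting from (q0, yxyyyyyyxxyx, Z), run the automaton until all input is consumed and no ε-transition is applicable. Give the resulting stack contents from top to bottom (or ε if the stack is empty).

(q0, yxyyyyyyxxyx, Z)
  read y, top Z: go to q2, push DZ → (q2, xyyyyyyxxyx, DZ)
  read x, top D: go to q1, push ε → (q1, yyyyyyxxyx, Z)
  read y, top Z: go to q0, push Z → (q0, yyyyyxxyx, Z)
  read y, top Z: go to q2, push DZ → (q2, yyyyxxyx, DZ)
  read y, top D: go to q2, push DD → (q2, yyyxxyx, DDZ)
  read y, top D: go to q2, push DD → (q2, yyxxyx, DDDZ)
  read y, top D: go to q2, push DD → (q2, yxxyx, DDDDZ)
  read y, top D: go to q2, push DD → (q2, xxyx, DDDDDZ)
  read x, top D: go to q1, push ε → (q1, xyx, DDDDZ)
  read x, top D: go to q1, push ε → (q1, yx, DDDZ)
  read y, top D: go to q1, push BD → (q1, x, BDDDZ)
  read x, top B: go to q0, push DB → (q0, ε, DBDDDZ)
All input consumed in state q0 with stack DBDDDZ.

DBDDDZ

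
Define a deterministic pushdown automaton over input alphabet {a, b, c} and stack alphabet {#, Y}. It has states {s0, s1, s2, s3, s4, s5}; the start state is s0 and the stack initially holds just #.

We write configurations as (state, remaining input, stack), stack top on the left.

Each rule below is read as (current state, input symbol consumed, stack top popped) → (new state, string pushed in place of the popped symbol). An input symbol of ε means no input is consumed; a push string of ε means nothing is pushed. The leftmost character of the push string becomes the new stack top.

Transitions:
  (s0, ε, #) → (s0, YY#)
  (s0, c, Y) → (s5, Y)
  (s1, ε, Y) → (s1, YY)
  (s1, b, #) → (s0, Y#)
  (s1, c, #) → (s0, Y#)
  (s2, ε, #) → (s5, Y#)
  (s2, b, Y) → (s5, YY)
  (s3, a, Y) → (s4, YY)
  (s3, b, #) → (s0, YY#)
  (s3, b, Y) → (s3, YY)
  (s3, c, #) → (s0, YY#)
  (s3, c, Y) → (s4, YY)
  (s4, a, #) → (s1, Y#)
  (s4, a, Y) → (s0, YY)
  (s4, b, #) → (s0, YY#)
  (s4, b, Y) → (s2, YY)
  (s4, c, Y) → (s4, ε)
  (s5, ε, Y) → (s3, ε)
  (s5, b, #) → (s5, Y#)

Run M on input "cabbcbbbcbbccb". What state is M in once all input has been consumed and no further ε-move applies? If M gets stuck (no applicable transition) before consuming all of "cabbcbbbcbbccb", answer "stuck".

(s0, cabbcbbbcbbccb, #) ⊢ (s0, cabbcbbbcbbccb, YY#) ⊢ (s5, abbcbbbcbbccb, YY#) ⊢ (s3, abbcbbbcbbccb, Y#) ⊢ (s4, bbcbbbcbbccb, YY#) ⊢ (s2, bcbbbcbbccb, YYY#) ⊢ (s5, cbbbcbbccb, YYYY#) ⊢ (s3, cbbbcbbccb, YYY#) ⊢ (s4, bbbcbbccb, YYYY#) ⊢ (s2, bbcbbccb, YYYYY#) ⊢ (s5, bcbbccb, YYYYYY#) ⊢ (s3, bcbbccb, YYYYY#) ⊢ (s3, cbbccb, YYYYYY#) ⊢ (s4, bbccb, YYYYYYY#) ⊢ (s2, bccb, YYYYYYYY#) ⊢ (s5, ccb, YYYYYYYYY#) ⊢ (s3, ccb, YYYYYYYY#) ⊢ (s4, cb, YYYYYYYYY#) ⊢ (s4, b, YYYYYYYY#) ⊢ (s2, ε, YYYYYYYYY#)
All input consumed; M is in state s2.

s2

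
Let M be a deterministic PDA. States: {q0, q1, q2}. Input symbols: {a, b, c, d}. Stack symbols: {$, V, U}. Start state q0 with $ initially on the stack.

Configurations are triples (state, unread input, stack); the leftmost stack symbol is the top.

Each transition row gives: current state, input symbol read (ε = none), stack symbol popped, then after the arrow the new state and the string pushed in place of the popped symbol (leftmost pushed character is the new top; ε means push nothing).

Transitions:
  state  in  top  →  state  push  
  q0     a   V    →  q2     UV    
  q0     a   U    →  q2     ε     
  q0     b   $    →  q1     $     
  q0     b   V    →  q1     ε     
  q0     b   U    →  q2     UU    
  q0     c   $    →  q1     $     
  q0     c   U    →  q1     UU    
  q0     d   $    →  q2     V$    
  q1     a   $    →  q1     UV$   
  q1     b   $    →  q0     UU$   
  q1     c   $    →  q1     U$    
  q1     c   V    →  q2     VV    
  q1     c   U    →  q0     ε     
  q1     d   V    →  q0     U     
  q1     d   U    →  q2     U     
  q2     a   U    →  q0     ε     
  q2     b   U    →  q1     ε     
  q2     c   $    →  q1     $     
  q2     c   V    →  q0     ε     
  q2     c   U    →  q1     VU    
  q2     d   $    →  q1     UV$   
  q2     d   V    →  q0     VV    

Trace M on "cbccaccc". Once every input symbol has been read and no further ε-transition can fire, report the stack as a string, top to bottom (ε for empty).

(q0, cbccaccc, $)
  read c, top $: go to q1, push $ → (q1, bccaccc, $)
  read b, top $: go to q0, push UU$ → (q0, ccaccc, UU$)
  read c, top U: go to q1, push UU → (q1, caccc, UUU$)
  read c, top U: go to q0, push ε → (q0, accc, UU$)
  read a, top U: go to q2, push ε → (q2, ccc, U$)
  read c, top U: go to q1, push VU → (q1, cc, VU$)
  read c, top V: go to q2, push VV → (q2, c, VVU$)
  read c, top V: go to q0, push ε → (q0, ε, VU$)
All input consumed in state q0 with stack VU$.

VU$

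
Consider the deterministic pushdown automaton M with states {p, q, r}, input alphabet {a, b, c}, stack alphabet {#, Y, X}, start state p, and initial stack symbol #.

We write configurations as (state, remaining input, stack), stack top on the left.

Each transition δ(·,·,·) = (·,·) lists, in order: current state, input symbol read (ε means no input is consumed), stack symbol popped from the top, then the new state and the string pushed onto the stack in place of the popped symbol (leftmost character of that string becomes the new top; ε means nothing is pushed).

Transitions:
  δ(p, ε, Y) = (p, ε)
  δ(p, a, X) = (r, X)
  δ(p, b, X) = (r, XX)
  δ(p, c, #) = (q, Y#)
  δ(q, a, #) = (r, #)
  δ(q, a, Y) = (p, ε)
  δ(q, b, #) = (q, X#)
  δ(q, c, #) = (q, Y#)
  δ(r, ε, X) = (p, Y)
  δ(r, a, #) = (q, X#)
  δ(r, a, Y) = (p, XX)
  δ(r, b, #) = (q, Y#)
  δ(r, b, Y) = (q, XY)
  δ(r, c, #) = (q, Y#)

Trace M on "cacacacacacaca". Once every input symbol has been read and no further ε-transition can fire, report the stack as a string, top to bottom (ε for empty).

#

(p, cacacacacacaca, #)
  read c, top #: go to q, push Y# → (q, acacacacacaca, Y#)
  read a, top Y: go to p, push ε → (p, cacacacacaca, #)
  read c, top #: go to q, push Y# → (q, acacacacaca, Y#)
  read a, top Y: go to p, push ε → (p, cacacacaca, #)
  read c, top #: go to q, push Y# → (q, acacacaca, Y#)
  read a, top Y: go to p, push ε → (p, cacacaca, #)
  read c, top #: go to q, push Y# → (q, acacaca, Y#)
  read a, top Y: go to p, push ε → (p, cacaca, #)
  read c, top #: go to q, push Y# → (q, acaca, Y#)
  read a, top Y: go to p, push ε → (p, caca, #)
  read c, top #: go to q, push Y# → (q, aca, Y#)
  read a, top Y: go to p, push ε → (p, ca, #)
  read c, top #: go to q, push Y# → (q, a, Y#)
  read a, top Y: go to p, push ε → (p, ε, #)
All input consumed in state p with stack #.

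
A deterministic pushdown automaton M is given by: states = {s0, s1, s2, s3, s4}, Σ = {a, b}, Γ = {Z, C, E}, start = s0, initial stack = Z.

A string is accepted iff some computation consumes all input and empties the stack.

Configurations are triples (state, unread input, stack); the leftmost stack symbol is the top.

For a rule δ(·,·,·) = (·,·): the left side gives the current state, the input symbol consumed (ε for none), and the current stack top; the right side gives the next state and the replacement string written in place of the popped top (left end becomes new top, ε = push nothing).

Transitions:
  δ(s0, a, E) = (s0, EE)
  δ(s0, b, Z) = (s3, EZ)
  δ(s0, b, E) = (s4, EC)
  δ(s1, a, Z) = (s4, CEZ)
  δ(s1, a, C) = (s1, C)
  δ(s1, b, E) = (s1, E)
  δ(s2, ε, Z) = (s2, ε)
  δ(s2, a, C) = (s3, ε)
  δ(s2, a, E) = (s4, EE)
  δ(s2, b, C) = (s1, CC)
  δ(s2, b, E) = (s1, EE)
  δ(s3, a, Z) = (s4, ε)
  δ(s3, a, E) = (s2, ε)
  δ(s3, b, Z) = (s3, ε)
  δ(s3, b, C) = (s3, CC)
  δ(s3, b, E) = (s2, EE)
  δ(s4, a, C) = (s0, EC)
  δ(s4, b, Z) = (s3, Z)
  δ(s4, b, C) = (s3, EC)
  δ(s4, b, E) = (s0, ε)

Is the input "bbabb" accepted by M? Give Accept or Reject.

(s0, bbabb, Z) ⊢ (s3, babb, EZ) ⊢ (s2, abb, EEZ) ⊢ (s4, bb, EEEZ) ⊢ (s0, b, EEZ) ⊢ (s4, ε, ECEZ)
All input consumed; stack is ECEZ, not empty, and no further ε-move applies.

Reject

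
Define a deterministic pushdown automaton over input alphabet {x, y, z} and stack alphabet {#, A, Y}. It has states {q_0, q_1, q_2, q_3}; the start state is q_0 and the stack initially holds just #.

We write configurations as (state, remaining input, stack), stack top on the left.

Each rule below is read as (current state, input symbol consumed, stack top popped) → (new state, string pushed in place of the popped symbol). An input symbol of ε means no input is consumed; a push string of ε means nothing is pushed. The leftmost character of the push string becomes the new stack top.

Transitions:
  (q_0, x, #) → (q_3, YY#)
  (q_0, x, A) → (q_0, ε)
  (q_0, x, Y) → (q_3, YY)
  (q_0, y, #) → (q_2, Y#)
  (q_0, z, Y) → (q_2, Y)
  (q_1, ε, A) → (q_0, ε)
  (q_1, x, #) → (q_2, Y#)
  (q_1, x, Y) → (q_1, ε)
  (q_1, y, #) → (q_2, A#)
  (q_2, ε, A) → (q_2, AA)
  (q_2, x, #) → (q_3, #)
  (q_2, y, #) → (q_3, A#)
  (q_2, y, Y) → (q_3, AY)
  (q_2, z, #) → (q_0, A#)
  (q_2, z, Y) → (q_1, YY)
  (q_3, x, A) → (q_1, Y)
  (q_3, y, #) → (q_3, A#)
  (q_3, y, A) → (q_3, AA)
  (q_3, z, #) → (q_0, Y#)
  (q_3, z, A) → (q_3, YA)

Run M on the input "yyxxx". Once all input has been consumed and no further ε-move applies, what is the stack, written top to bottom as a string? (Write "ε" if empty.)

(q_0, yyxxx, #) ⊢ (q_2, yxxx, Y#) ⊢ (q_3, xxx, AY#) ⊢ (q_1, xx, YY#) ⊢ (q_1, x, Y#) ⊢ (q_1, ε, #)
All input consumed in state q_1 with stack #.

#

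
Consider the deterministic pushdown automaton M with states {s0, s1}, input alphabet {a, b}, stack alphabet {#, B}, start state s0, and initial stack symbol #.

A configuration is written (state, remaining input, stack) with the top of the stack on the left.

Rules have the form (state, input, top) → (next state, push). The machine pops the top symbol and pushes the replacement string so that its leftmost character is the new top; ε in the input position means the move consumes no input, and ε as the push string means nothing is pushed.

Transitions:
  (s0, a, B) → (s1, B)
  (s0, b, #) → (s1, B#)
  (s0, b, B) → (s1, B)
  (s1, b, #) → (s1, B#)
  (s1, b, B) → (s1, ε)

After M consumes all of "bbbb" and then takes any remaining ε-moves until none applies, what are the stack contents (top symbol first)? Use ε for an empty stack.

#

(s0, bbbb, #) ⊢ (s1, bbb, B#) ⊢ (s1, bb, #) ⊢ (s1, b, B#) ⊢ (s1, ε, #)
All input consumed in state s1 with stack #.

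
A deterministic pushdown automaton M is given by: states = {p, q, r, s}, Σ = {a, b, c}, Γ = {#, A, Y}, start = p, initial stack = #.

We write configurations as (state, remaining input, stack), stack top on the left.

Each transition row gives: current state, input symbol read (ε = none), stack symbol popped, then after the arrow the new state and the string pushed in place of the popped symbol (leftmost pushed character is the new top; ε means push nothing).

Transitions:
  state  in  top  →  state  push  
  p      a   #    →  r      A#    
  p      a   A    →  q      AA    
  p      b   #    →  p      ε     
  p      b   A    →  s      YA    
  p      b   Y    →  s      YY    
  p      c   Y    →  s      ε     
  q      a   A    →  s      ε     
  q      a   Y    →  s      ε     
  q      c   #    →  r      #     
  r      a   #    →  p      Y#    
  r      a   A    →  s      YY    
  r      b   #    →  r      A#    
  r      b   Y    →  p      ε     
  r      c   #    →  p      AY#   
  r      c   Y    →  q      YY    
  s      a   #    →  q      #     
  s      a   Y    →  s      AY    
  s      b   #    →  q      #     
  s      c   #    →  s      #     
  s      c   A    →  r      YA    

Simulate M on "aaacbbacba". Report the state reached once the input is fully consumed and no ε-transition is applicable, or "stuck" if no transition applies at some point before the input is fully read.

q

(p, aaacbbacba, #) ⊢ (r, aacbbacba, A#) ⊢ (s, acbbacba, YY#) ⊢ (s, cbbacba, AYY#) ⊢ (r, bbacba, YAYY#) ⊢ (p, bacba, AYY#) ⊢ (s, acba, YAYY#) ⊢ (s, cba, AYAYY#) ⊢ (r, ba, YAYAYY#) ⊢ (p, a, AYAYY#) ⊢ (q, ε, AAYAYY#)
All input consumed; M is in state q.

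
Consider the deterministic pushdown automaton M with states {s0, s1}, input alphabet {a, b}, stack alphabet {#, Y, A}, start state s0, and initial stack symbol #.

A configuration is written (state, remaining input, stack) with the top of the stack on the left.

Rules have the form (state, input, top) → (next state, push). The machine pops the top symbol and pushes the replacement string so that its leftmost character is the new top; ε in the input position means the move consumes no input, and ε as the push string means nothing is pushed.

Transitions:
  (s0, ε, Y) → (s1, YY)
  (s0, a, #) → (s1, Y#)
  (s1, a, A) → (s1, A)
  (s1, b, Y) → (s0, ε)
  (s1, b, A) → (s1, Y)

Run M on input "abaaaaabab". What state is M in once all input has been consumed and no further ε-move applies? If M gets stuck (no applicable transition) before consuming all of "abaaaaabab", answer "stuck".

stuck

(s0, abaaaaabab, #) ⊢ (s1, baaaaabab, Y#) ⊢ (s0, aaaaabab, #) ⊢ (s1, aaaabab, Y#)
No transition for (s1, a, top Y); M blocks with input aaaabab remaining.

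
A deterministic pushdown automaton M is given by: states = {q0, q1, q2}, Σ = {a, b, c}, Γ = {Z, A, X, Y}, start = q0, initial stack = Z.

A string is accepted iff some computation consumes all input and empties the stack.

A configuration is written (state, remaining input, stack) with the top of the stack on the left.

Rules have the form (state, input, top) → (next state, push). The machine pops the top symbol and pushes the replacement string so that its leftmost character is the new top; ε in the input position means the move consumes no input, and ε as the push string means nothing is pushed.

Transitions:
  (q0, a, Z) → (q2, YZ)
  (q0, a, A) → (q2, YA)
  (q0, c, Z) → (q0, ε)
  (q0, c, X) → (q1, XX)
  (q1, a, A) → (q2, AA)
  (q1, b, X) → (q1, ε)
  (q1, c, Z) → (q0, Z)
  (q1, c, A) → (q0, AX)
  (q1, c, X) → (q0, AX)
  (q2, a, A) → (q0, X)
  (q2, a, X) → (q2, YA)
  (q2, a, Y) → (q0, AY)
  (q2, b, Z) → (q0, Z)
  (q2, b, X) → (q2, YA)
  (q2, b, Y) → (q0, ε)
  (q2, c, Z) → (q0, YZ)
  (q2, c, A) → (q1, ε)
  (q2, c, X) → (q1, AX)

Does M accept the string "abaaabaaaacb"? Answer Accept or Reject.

Reject

(q0, abaaabaaaacb, Z)
  read a, top Z: go to q2, push YZ → (q2, baaabaaaacb, YZ)
  read b, top Y: go to q0, push ε → (q0, aaabaaaacb, Z)
  read a, top Z: go to q2, push YZ → (q2, aabaaaacb, YZ)
  read a, top Y: go to q0, push AY → (q0, abaaaacb, AYZ)
  read a, top A: go to q2, push YA → (q2, baaaacb, YAYZ)
  read b, top Y: go to q0, push ε → (q0, aaaacb, AYZ)
  read a, top A: go to q2, push YA → (q2, aaacb, YAYZ)
  read a, top Y: go to q0, push AY → (q0, aacb, AYAYZ)
  read a, top A: go to q2, push YA → (q2, acb, YAYAYZ)
  read a, top Y: go to q0, push AY → (q0, cb, AYAYAYZ)
No transition applies at (q0, cb, AYAYAYZ); input not fully consumed.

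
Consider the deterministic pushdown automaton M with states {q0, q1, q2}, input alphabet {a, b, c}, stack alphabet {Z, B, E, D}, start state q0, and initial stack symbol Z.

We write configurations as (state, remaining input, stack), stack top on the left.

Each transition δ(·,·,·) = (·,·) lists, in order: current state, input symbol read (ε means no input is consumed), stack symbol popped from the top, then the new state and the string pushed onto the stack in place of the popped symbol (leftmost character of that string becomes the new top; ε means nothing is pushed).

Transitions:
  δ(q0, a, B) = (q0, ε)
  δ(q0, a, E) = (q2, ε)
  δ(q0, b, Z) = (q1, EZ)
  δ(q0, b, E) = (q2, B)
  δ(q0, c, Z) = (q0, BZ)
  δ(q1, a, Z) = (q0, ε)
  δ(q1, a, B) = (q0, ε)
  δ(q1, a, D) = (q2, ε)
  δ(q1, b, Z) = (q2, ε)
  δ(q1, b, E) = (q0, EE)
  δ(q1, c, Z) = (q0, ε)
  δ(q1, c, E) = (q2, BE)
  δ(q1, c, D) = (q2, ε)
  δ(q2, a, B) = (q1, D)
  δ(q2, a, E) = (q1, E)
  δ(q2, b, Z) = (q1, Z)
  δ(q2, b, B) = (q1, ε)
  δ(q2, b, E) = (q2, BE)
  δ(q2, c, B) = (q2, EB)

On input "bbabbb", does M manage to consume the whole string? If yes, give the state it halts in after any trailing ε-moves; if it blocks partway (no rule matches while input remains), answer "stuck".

q0

(q0, bbabbb, Z)
  read b, top Z: go to q1, push EZ → (q1, babbb, EZ)
  read b, top E: go to q0, push EE → (q0, abbb, EEZ)
  read a, top E: go to q2, push ε → (q2, bbb, EZ)
  read b, top E: go to q2, push BE → (q2, bb, BEZ)
  read b, top B: go to q1, push ε → (q1, b, EZ)
  read b, top E: go to q0, push EE → (q0, ε, EEZ)
All input consumed; M is in state q0.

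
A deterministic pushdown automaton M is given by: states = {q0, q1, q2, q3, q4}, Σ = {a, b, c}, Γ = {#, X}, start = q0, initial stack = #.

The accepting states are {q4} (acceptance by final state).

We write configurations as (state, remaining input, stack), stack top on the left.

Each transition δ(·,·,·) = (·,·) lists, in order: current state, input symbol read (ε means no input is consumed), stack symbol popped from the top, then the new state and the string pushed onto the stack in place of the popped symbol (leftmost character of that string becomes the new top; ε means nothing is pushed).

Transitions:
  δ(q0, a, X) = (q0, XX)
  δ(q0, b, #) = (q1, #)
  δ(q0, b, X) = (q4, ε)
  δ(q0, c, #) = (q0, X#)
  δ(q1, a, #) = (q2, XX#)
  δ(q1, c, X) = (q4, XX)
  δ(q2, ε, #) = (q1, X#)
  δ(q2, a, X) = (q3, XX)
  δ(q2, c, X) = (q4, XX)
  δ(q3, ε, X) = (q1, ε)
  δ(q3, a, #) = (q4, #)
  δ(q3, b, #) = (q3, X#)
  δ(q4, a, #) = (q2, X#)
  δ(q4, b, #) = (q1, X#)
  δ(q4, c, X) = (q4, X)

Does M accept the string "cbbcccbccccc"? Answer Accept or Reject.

(q0, cbbcccbccccc, #) ⊢ (q0, bbcccbccccc, X#) ⊢ (q4, bcccbccccc, #) ⊢ (q1, cccbccccc, X#) ⊢ (q4, ccbccccc, XX#) ⊢ (q4, cbccccc, XX#) ⊢ (q4, bccccc, XX#)
No transition applies at (q4, bccccc, XX#); input not fully consumed.

Reject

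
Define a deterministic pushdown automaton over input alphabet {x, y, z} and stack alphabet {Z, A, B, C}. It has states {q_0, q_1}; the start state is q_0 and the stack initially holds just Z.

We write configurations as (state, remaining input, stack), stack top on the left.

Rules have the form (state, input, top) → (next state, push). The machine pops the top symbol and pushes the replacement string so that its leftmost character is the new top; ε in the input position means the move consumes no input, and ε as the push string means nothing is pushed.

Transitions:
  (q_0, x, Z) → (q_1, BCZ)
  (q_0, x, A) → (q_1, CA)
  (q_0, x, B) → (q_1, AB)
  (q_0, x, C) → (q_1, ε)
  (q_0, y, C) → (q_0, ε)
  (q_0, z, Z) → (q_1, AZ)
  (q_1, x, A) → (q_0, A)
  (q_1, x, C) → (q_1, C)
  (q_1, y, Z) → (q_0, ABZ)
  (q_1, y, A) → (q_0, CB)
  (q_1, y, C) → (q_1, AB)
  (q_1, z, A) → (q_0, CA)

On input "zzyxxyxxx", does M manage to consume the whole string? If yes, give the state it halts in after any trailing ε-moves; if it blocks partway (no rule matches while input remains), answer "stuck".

(q_0, zzyxxyxxx, Z)
  read z, top Z: go to q_1, push AZ → (q_1, zyxxyxxx, AZ)
  read z, top A: go to q_0, push CA → (q_0, yxxyxxx, CAZ)
  read y, top C: go to q_0, push ε → (q_0, xxyxxx, AZ)
  read x, top A: go to q_1, push CA → (q_1, xyxxx, CAZ)
  read x, top C: go to q_1, push C → (q_1, yxxx, CAZ)
  read y, top C: go to q_1, push AB → (q_1, xxx, ABAZ)
  read x, top A: go to q_0, push A → (q_0, xx, ABAZ)
  read x, top A: go to q_1, push CA → (q_1, x, CABAZ)
  read x, top C: go to q_1, push C → (q_1, ε, CABAZ)
All input consumed; M is in state q_1.

q_1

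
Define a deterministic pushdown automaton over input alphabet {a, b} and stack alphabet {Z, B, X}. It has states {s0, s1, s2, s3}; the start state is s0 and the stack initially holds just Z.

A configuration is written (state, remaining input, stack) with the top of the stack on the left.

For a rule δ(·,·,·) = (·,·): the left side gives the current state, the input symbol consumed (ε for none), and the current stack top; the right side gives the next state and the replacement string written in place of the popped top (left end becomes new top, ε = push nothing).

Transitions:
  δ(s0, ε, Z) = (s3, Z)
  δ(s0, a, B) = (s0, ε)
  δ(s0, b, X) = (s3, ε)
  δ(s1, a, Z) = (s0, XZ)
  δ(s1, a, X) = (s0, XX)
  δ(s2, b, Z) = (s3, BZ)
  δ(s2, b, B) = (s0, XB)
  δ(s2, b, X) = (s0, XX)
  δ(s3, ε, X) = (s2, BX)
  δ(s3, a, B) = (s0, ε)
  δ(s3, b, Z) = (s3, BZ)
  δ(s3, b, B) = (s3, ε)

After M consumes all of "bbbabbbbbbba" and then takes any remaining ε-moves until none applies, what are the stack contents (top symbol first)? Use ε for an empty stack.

(s0, bbbabbbbbbba, Z) ⊢ (s3, bbbabbbbbbba, Z) ⊢ (s3, bbabbbbbbba, BZ) ⊢ (s3, babbbbbbba, Z) ⊢ (s3, abbbbbbba, BZ) ⊢ (s0, bbbbbbba, Z) ⊢ (s3, bbbbbbba, Z) ⊢ (s3, bbbbbba, BZ) ⊢ (s3, bbbbba, Z) ⊢ (s3, bbbba, BZ) ⊢ (s3, bbba, Z) ⊢ (s3, bba, BZ) ⊢ (s3, ba, Z) ⊢ (s3, a, BZ) ⊢ (s0, ε, Z) ⊢ (s3, ε, Z)
All input consumed in state s3 with stack Z.

Z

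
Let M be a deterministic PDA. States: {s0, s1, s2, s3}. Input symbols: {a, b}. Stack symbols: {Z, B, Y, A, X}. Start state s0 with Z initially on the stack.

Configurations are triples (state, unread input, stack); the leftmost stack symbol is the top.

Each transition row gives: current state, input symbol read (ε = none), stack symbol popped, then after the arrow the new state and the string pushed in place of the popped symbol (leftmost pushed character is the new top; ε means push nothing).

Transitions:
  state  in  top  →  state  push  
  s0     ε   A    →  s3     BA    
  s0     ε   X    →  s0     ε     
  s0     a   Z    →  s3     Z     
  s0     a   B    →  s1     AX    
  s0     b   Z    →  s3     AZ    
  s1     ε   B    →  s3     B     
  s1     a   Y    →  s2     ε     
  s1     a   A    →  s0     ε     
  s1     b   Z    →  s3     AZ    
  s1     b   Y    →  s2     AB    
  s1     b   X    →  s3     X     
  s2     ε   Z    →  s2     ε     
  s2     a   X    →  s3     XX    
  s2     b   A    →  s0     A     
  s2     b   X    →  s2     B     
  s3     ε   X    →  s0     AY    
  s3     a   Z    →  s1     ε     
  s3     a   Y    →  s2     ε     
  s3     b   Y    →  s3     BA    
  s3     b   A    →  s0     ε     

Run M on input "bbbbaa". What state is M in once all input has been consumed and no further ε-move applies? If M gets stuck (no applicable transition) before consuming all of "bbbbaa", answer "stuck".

(s0, bbbbaa, Z) ⊢ (s3, bbbaa, AZ) ⊢ (s0, bbaa, Z) ⊢ (s3, baa, AZ) ⊢ (s0, aa, Z) ⊢ (s3, a, Z) ⊢ (s1, ε, ε)
All input consumed; M is in state s1.

s1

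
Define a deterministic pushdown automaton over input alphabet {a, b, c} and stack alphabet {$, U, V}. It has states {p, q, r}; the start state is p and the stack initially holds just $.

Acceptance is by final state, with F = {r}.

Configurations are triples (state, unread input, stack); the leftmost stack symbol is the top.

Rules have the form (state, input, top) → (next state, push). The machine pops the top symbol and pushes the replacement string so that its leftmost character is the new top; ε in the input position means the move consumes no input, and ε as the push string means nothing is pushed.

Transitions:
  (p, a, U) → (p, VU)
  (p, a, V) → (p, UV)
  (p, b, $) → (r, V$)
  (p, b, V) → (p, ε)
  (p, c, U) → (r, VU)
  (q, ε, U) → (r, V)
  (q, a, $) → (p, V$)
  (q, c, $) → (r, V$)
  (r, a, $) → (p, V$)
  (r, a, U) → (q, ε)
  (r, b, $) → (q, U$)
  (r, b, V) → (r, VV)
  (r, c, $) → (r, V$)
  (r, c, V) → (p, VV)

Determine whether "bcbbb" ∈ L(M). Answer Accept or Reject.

Accept

(p, bcbbb, $)
  read b, top $: go to r, push V$ → (r, cbbb, V$)
  read c, top V: go to p, push VV → (p, bbb, VV$)
  read b, top V: go to p, push ε → (p, bb, V$)
  read b, top V: go to p, push ε → (p, b, $)
  read b, top $: go to r, push V$ → (r, ε, V$)
All input consumed; state r ∈ F.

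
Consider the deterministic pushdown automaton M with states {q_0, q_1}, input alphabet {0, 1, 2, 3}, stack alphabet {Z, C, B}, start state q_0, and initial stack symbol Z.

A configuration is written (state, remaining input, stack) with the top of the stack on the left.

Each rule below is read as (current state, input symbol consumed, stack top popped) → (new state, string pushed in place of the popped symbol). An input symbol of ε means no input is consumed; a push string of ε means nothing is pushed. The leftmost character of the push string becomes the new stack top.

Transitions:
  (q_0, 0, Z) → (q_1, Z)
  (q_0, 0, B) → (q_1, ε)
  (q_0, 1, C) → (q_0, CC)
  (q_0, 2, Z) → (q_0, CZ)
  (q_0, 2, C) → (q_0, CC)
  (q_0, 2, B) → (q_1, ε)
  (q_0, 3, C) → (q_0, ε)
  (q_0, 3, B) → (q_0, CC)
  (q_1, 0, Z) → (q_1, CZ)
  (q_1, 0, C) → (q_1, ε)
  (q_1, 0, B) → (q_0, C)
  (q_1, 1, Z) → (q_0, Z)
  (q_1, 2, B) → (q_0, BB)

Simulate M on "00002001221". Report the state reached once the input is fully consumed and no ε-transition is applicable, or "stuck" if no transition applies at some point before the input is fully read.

(q_0, 00002001221, Z)
  read 0, top Z: go to q_1, push Z → (q_1, 0002001221, Z)
  read 0, top Z: go to q_1, push CZ → (q_1, 002001221, CZ)
  read 0, top C: go to q_1, push ε → (q_1, 02001221, Z)
  read 0, top Z: go to q_1, push CZ → (q_1, 2001221, CZ)
No transition for (q_1, 2, top C); M blocks with input 2001221 remaining.

stuck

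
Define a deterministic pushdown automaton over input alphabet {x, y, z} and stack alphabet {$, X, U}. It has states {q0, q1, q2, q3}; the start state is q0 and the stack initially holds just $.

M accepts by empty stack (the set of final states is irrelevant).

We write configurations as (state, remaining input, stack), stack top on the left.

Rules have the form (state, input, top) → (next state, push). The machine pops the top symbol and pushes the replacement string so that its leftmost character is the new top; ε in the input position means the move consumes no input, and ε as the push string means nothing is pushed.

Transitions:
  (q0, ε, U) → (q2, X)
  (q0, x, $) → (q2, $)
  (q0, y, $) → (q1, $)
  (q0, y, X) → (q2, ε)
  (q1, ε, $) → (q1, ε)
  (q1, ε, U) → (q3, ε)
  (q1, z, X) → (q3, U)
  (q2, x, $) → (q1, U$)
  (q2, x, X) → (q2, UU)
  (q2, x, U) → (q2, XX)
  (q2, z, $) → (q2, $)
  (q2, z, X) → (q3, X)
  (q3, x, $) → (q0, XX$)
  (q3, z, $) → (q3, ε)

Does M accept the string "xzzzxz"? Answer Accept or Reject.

Accept

(q0, xzzzxz, $) ⊢ (q2, zzzxz, $) ⊢ (q2, zzxz, $) ⊢ (q2, zxz, $) ⊢ (q2, xz, $) ⊢ (q1, z, U$) ⊢ (q3, z, $) ⊢ (q3, ε, ε)
All input consumed and the stack is empty.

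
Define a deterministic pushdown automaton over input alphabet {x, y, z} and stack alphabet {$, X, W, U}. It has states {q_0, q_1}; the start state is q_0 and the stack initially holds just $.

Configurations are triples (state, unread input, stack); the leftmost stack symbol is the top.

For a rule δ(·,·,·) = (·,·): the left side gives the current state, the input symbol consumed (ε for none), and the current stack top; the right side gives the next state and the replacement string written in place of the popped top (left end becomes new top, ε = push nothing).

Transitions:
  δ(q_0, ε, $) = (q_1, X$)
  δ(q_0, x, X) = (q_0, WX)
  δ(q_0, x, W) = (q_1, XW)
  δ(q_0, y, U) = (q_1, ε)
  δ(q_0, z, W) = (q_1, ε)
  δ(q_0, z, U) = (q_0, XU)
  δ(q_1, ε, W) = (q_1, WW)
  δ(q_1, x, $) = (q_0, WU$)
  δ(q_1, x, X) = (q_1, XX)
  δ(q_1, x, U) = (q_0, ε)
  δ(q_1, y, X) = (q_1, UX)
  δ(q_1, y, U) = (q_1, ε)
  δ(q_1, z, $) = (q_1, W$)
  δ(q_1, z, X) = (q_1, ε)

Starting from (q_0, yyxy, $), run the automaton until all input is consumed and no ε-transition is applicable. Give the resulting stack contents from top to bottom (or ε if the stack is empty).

(q_0, yyxy, $)
  ε-move, top $: go to q_1, push X$ → (q_1, yyxy, X$)
  read y, top X: go to q_1, push UX → (q_1, yxy, UX$)
  read y, top U: go to q_1, push ε → (q_1, xy, X$)
  read x, top X: go to q_1, push XX → (q_1, y, XX$)
  read y, top X: go to q_1, push UX → (q_1, ε, UXX$)
All input consumed in state q_1 with stack UXX$.

UXX$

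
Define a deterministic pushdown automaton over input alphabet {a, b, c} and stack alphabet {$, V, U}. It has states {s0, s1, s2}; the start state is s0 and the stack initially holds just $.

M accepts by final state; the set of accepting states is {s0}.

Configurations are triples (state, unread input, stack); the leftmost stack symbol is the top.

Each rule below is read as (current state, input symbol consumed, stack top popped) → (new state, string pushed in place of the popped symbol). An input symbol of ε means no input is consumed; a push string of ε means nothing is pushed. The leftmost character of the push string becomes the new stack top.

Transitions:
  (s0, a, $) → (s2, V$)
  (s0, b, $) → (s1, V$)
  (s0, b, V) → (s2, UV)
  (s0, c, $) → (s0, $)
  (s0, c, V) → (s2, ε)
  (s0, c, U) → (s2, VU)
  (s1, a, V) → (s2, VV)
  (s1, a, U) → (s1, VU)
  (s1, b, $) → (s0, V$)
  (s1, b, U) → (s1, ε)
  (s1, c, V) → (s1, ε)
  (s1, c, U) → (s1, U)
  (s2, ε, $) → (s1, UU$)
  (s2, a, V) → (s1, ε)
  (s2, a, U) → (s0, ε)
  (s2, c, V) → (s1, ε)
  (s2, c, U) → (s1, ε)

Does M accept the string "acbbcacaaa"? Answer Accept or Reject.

(s0, acbbcacaaa, $) ⊢ (s2, cbbcacaaa, V$) ⊢ (s1, bbcacaaa, $) ⊢ (s0, bcacaaa, V$) ⊢ (s2, cacaaa, UV$) ⊢ (s1, acaaa, V$) ⊢ (s2, caaa, VV$) ⊢ (s1, aaa, V$) ⊢ (s2, aa, VV$) ⊢ (s1, a, V$) ⊢ (s2, ε, VV$)
All input consumed; state s2 ∉ F and no further ε-move applies.

Reject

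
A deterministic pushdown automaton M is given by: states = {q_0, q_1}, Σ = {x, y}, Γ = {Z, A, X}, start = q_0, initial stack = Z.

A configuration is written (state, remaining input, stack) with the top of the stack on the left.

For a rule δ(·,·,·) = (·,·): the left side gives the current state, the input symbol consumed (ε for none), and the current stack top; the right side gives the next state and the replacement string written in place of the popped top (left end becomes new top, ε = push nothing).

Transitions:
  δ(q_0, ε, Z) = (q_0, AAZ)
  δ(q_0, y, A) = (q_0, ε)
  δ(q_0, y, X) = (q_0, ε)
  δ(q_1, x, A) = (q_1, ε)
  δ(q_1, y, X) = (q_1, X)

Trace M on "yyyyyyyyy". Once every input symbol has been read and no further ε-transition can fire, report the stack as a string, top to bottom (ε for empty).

AZ

(q_0, yyyyyyyyy, Z) ⊢ (q_0, yyyyyyyyy, AAZ) ⊢ (q_0, yyyyyyyy, AZ) ⊢ (q_0, yyyyyyy, Z) ⊢ (q_0, yyyyyyy, AAZ) ⊢ (q_0, yyyyyy, AZ) ⊢ (q_0, yyyyy, Z) ⊢ (q_0, yyyyy, AAZ) ⊢ (q_0, yyyy, AZ) ⊢ (q_0, yyy, Z) ⊢ (q_0, yyy, AAZ) ⊢ (q_0, yy, AZ) ⊢ (q_0, y, Z) ⊢ (q_0, y, AAZ) ⊢ (q_0, ε, AZ)
All input consumed in state q_0 with stack AZ.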